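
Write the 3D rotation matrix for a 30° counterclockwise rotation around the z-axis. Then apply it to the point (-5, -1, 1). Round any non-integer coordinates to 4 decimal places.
R = [[√3/2, -1/2, 0], [1/2, √3/2, 0], [0, 0, 1]]; R·(-5, -1, 1) = (-3.8301, -3.3660, 1.0000)

Rotation matrix for 30° around z-axis:
cos(30°) = √3/2, sin(30°) = 1/2
R = [[√3/2, -1/2, 0], [1/2, √3/2, 0], [0, 0, 1]]
Apply to (-5, -1, 1): R·[-5, -1, 1]ᵀ = (-3.8301, -3.3660, 1.0000)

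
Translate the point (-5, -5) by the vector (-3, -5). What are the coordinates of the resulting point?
(-8, -10)

Translation by (-3, -5):
x' = -5 + -3 = -8
y' = -5 + -5 = -10
Homogeneous matrix: [[1, 0, -3], [0, 1, -5], [0, 0, 1]]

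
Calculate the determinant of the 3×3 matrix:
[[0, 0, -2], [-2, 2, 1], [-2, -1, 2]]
-12

Expansion along first row:
det = 0·det([[2,1],[-1,2]]) - 0·det([[-2,1],[-2,2]]) + -2·det([[-2,2],[-2,-1]])
    = 0·(2·2 - 1·-1) - 0·(-2·2 - 1·-2) + -2·(-2·-1 - 2·-2)
    = 0·5 - 0·-2 + -2·6
    = 0 + 0 + -12 = -12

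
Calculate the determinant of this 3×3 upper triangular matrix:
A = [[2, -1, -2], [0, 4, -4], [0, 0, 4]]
32

The determinant of a triangular matrix is the product of its diagonal entries (the off-diagonal entries above the diagonal do not affect it).
det(A) = (2) * (4) * (4) = 32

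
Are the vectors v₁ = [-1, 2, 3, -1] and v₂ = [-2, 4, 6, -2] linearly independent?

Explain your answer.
No, linearly dependent (v₂ = 2·v₁)

Check whether there is a scalar k with v₂ = k·v₁.
Comparing components, k = 2 satisfies 2·[-1, 2, 3, -1] = [-2, 4, 6, -2].
Since v₂ is a scalar multiple of v₁, the two vectors are linearly dependent.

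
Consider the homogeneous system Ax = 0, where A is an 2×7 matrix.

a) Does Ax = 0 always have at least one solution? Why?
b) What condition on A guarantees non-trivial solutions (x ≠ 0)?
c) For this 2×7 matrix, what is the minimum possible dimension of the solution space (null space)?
a) Yes, x = 0 is always a solution. b) When A has linearly dependent columns (rank < n). c) Minimum nullity = 5.

a) x = 0 satisfies A·0 = 0, so the zero vector is always a solution.
b) Non-trivial solutions exist iff the columns of A are linearly dependent, equivalently rank(A) < n (the number of columns).
c) By rank-nullity, rank(A) + nullity(A) = n = 7. Since A has only 2 rows, rank(A) ≤ 2, so nullity(A) ≥ 7 - 2 = 5.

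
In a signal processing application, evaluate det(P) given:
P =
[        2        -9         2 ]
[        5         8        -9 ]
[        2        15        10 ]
det(P) = 1160

Expand along row 0 (cofactor expansion): det(P) = a*(e*i - f*h) - b*(d*i - f*g) + c*(d*h - e*g), where the 3×3 is [[a, b, c], [d, e, f], [g, h, i]].
Minor M_00 = (8)*(10) - (-9)*(15) = 80 + 135 = 215.
Minor M_01 = (5)*(10) - (-9)*(2) = 50 + 18 = 68.
Minor M_02 = (5)*(15) - (8)*(2) = 75 - 16 = 59.
det(P) = (2)*(215) - (-9)*(68) + (2)*(59) = 430 + 612 + 118 = 1160.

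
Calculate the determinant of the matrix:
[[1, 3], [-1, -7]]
-4

For a 2×2 matrix [[a, b], [c, d]], det = ad - bc
det = (1)(-7) - (3)(-1) = -7 - -3 = -4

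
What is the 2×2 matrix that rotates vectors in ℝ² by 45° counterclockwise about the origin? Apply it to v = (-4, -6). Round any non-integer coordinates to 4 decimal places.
R = [[√2/2, -√2/2], [√2/2, √2/2]]; R·v = (1.4142, -7.0711)

A counterclockwise rotation by angle θ in ℝ² has matrix R(θ) = [[cos θ, -sin θ], [sin θ, cos θ]].
For θ = 45°: cos θ = √2/2, sin θ = √2/2.
R(45°) = [[√2/2, -√2/2], [√2/2, √2/2]].
R·v = [√2/2·-4 + (-√2/2)·-6, √2/2·-4 + √2/2·-6] = (1.4142, -7.0711).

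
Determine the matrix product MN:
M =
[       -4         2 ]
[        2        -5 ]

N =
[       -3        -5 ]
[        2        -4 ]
MN =
[       16        12 ]
[      -16        10 ]

Matrix multiplication: (MN)[i][j] = sum over k of M[i][k] * N[k][j].
  (MN)[0][0] = (-4)*(-3) + (2)*(2) = 16
  (MN)[0][1] = (-4)*(-5) + (2)*(-4) = 12
  (MN)[1][0] = (2)*(-3) + (-5)*(2) = -16
  (MN)[1][1] = (2)*(-5) + (-5)*(-4) = 10
MN =
[       16        12 ]
[      -16        10 ]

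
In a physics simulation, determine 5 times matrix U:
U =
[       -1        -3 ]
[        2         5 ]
5U =
[       -5       -15 ]
[       10        25 ]

Scalar multiplication is elementwise: (5U)[i][j] = 5 * U[i][j].
  (5U)[0][0] = 5 * (-1) = -5
  (5U)[0][1] = 5 * (-3) = -15
  (5U)[1][0] = 5 * (2) = 10
  (5U)[1][1] = 5 * (5) = 25
5U =
[       -5       -15 ]
[       10        25 ]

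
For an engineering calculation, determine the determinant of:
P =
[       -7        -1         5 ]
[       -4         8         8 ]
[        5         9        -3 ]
det(P) = 264

Expand along row 0 (cofactor expansion): det(P) = a*(e*i - f*h) - b*(d*i - f*g) + c*(d*h - e*g), where the 3×3 is [[a, b, c], [d, e, f], [g, h, i]].
Minor M_00 = (8)*(-3) - (8)*(9) = -24 - 72 = -96.
Minor M_01 = (-4)*(-3) - (8)*(5) = 12 - 40 = -28.
Minor M_02 = (-4)*(9) - (8)*(5) = -36 - 40 = -76.
det(P) = (-7)*(-96) - (-1)*(-28) + (5)*(-76) = 672 - 28 - 380 = 264.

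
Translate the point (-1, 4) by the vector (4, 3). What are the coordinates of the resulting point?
(3, 7)

Translation by (4, 3):
x' = -1 + 4 = 3
y' = 4 + 3 = 7
Homogeneous matrix: [[1, 0, 4], [0, 1, 3], [0, 0, 1]]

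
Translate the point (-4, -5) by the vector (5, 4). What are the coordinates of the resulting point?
(1, -1)

Translation by (5, 4):
x' = -4 + 5 = 1
y' = -5 + 4 = -1
Homogeneous matrix: [[1, 0, 5], [0, 1, 4], [0, 0, 1]]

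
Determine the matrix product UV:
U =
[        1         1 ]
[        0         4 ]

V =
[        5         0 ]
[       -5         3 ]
UV =
[        0         3 ]
[      -20        12 ]

Matrix multiplication: (UV)[i][j] = sum over k of U[i][k] * V[k][j].
  (UV)[0][0] = (1)*(5) + (1)*(-5) = 0
  (UV)[0][1] = (1)*(0) + (1)*(3) = 3
  (UV)[1][0] = (0)*(5) + (4)*(-5) = -20
  (UV)[1][1] = (0)*(0) + (4)*(3) = 12
UV =
[        0         3 ]
[      -20        12 ]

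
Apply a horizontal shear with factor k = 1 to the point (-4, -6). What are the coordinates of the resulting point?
(-10, -6)

Shear matrix for horizontal shear with factor k = 1:
[[1, 1], [0, 1]]
Result: (-4, -6) → (-10, -6)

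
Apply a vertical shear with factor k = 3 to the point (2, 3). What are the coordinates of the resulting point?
(2, 9)

Shear matrix for vertical shear with factor k = 3:
[[1, 0], [3, 1]]
Result: (2, 3) → (2, 9)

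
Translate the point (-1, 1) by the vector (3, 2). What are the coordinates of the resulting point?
(2, 3)

Translation by (3, 2):
x' = -1 + 3 = 2
y' = 1 + 2 = 3
Homogeneous matrix: [[1, 0, 3], [0, 1, 2], [0, 0, 1]]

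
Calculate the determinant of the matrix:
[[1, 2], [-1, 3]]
5

For a 2×2 matrix [[a, b], [c, d]], det = ad - bc
det = (1)(3) - (2)(-1) = 3 - -2 = 5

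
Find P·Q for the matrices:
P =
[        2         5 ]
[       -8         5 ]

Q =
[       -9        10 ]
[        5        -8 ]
PQ =
[        7       -20 ]
[       97      -120 ]

Matrix multiplication: (PQ)[i][j] = sum over k of P[i][k] * Q[k][j].
  (PQ)[0][0] = (2)*(-9) + (5)*(5) = 7
  (PQ)[0][1] = (2)*(10) + (5)*(-8) = -20
  (PQ)[1][0] = (-8)*(-9) + (5)*(5) = 97
  (PQ)[1][1] = (-8)*(10) + (5)*(-8) = -120
PQ =
[        7       -20 ]
[       97      -120 ]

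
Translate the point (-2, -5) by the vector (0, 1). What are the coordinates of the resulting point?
(-2, -4)

Translation by (0, 1):
x' = -2 + 0 = -2
y' = -5 + 1 = -4
Homogeneous matrix: [[1, 0, 0], [0, 1, 1], [0, 0, 1]]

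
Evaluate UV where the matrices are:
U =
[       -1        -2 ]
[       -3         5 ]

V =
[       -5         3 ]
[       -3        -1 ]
UV =
[       11        -1 ]
[        0       -14 ]

Matrix multiplication: (UV)[i][j] = sum over k of U[i][k] * V[k][j].
  (UV)[0][0] = (-1)*(-5) + (-2)*(-3) = 11
  (UV)[0][1] = (-1)*(3) + (-2)*(-1) = -1
  (UV)[1][0] = (-3)*(-5) + (5)*(-3) = 0
  (UV)[1][1] = (-3)*(3) + (5)*(-1) = -14
UV =
[       11        -1 ]
[        0       -14 ]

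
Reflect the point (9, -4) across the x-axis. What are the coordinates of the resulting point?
(9, 4)

Reflection across x-axis: (9, -4) → (9, 4)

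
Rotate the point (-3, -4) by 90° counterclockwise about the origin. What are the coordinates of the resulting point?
(4, -3)

Rotation matrix R(θ) = [[cos θ, -sin θ], [sin θ, cos θ]]; for θ = 90°:
R = [[0, -1], [1, 0]]
Result: R × [-3, -4]ᵀ = [0·-3 + (-1)·-4, 1·-3 + (0)·-4]ᵀ = (4, -3)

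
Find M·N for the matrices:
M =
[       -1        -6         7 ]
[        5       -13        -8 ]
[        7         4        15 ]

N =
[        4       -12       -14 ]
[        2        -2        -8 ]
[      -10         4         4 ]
MN =
[      -86        52        90 ]
[       74       -66         2 ]
[     -114       -32       -70 ]

Matrix multiplication: (MN)[i][j] = sum over k of M[i][k] * N[k][j].
  (MN)[0][0] = (-1)*(4) + (-6)*(2) + (7)*(-10) = -86
  (MN)[0][1] = (-1)*(-12) + (-6)*(-2) + (7)*(4) = 52
  (MN)[0][2] = (-1)*(-14) + (-6)*(-8) + (7)*(4) = 90
  (MN)[1][0] = (5)*(4) + (-13)*(2) + (-8)*(-10) = 74
  (MN)[1][1] = (5)*(-12) + (-13)*(-2) + (-8)*(4) = -66
  (MN)[1][2] = (5)*(-14) + (-13)*(-8) + (-8)*(4) = 2
  (MN)[2][0] = (7)*(4) + (4)*(2) + (15)*(-10) = -114
  (MN)[2][1] = (7)*(-12) + (4)*(-2) + (15)*(4) = -32
  (MN)[2][2] = (7)*(-14) + (4)*(-8) + (15)*(4) = -70
MN =
[      -86        52        90 ]
[       74       -66         2 ]
[     -114       -32       -70 ]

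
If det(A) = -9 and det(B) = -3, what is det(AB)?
27

Use the multiplicative property of determinants: det(AB) = det(A)*det(B).
det(AB) = (-9)*(-3) = 27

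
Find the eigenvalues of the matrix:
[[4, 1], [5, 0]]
λ = -1 and λ = 5

Characteristic equation: det(A - λI) = 0
λ² - (trace)λ + (det) = 0
λ² - (4)λ + (-5) = 0
λ² - 4λ - 5 = 0
Solving: λ = -1, 5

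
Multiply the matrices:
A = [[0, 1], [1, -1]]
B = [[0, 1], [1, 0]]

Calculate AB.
[[1, 0], [-1, 1]]

Each entry (i,j) of AB = sum over k of A[i][k]*B[k][j].
(AB)[0][0] = (0)*(0) + (1)*(1) = 1
(AB)[0][1] = (0)*(1) + (1)*(0) = 0
(AB)[1][0] = (1)*(0) + (-1)*(1) = -1
(AB)[1][1] = (1)*(1) + (-1)*(0) = 1
AB = [[1, 0], [-1, 1]]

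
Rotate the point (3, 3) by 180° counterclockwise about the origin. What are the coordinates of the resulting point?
(-3, -3)

Rotation matrix R(θ) = [[cos θ, -sin θ], [sin θ, cos θ]]; for θ = 180°:
R = [[-1, 0], [0, -1]]
Result: R × [3, 3]ᵀ = [-1·3 + (0)·3, 0·3 + (-1)·3]ᵀ = (-3, -3)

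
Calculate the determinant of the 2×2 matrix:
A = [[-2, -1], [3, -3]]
9

For A = [[a, b], [c, d]], det(A) = a*d - b*c.
det(A) = (-2)*(-3) - (-1)*(3) = 6 - -3 = 9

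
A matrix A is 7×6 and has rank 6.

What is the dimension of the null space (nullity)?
0

The rank-nullity theorem for an m×n matrix states:
rank(A) + nullity(A) = n (the number of columns).
Here n = 6 and rank(A) = 6, so nullity(A) = 6 - 6 = 0.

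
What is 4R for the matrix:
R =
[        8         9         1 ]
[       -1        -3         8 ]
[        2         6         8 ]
4R =
[       32        36         4 ]
[       -4       -12        32 ]
[        8        24        32 ]

Scalar multiplication is elementwise: (4R)[i][j] = 4 * R[i][j].
  (4R)[0][0] = 4 * (8) = 32
  (4R)[0][1] = 4 * (9) = 36
  (4R)[0][2] = 4 * (1) = 4
  (4R)[1][0] = 4 * (-1) = -4
  (4R)[1][1] = 4 * (-3) = -12
  (4R)[1][2] = 4 * (8) = 32
  (4R)[2][0] = 4 * (2) = 8
  (4R)[2][1] = 4 * (6) = 24
  (4R)[2][2] = 4 * (8) = 32
4R =
[       32        36         4 ]
[       -4       -12        32 ]
[        8        24        32 ]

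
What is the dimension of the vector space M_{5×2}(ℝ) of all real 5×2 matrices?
Dimension = 10

A real 5×2 matrix is determined by its 5·2 = 10 independent entries.
A standard basis is {E_ij : 1 ≤ i ≤ 5, 1 ≤ j ≤ 2}, where E_ij has a 1 in position (i, j) and 0 elsewhere — there are 10 such matrices, and they are linearly independent and span M_{5×2}(ℝ).
Therefore dim(M_{5×2}(ℝ)) = 10.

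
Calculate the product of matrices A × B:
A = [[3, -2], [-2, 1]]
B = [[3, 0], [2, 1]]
[[5, -2], [-4, 1]]

Matrix multiplication:
C[0][0] = 3×3 + -2×2 = 5
C[0][1] = 3×0 + -2×1 = -2
C[1][0] = -2×3 + 1×2 = -4
C[1][1] = -2×0 + 1×1 = 1
Result: [[5, -2], [-4, 1]]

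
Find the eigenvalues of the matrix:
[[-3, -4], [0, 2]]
λ = -3 and λ = 2

Characteristic equation: det(A - λI) = 0
λ² - (trace)λ + (det) = 0
λ² - (-1)λ + (-6) = 0
λ² + 1λ - 6 = 0
Solving: λ = -3, 2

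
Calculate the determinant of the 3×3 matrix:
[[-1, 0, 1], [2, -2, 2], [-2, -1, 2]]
-4

Expansion along first row:
det = -1·det([[-2,2],[-1,2]]) - 0·det([[2,2],[-2,2]]) + 1·det([[2,-2],[-2,-1]])
    = -1·(-2·2 - 2·-1) - 0·(2·2 - 2·-2) + 1·(2·-1 - -2·-2)
    = -1·-2 - 0·8 + 1·-6
    = 2 + 0 + -6 = -4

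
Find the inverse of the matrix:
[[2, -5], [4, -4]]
[[-1/3, 5/12], [-1/3, 1/6]]

For [[a,b],[c,d]], inverse = (1/det)·[[d,-b],[-c,a]]
det = 2·-4 - -5·4 = 12
Inverse = (1/12)·[[-4, 5], [-4, 2]]
        = [[-1/3, 5/12], [-1/3, 1/6]]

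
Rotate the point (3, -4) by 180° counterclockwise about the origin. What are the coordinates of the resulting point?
(-3, 4)

Rotation matrix R(θ) = [[cos θ, -sin θ], [sin θ, cos θ]]; for θ = 180°:
R = [[-1, 0], [0, -1]]
Result: R × [3, -4]ᵀ = [-1·3 + (0)·-4, 0·3 + (-1)·-4]ᵀ = (-3, 4)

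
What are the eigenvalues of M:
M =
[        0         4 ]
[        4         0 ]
λ = -4, 4

Solve det(M - λI) = 0. For a 2×2 matrix the characteristic equation is λ² - (trace)λ + det = 0.
trace(M) = a + d = 0 + 0 = 0.
det(M) = a*d - b*c = (0)*(0) - (4)*(4) = 0 - 16 = -16.
Characteristic equation: λ² - (0)λ + (-16) = 0.
Discriminant = (0)² - 4*(-16) = 0 + 64 = 64.
λ = (0 ± √64) / 2 = (0 ± 8) / 2 = -4, 4.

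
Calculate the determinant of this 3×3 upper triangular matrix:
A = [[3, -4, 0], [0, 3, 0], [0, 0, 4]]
36

The determinant of a triangular matrix is the product of its diagonal entries (the off-diagonal entries above the diagonal do not affect it).
det(A) = (3) * (3) * (4) = 36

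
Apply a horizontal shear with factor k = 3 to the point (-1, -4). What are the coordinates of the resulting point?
(-13, -4)

Shear matrix for horizontal shear with factor k = 3:
[[1, 3], [0, 1]]
Result: (-1, -4) → (-13, -4)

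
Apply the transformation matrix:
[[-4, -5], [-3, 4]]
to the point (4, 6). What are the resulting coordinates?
(-46, 12)

Matrix multiplication:
[[-4, -5], [-3, 4]] × [4, 6]ᵀ
= [-4×4 + -5×6, -3×4 + 4×6]ᵀ
= [-46.0000, 12.0000]ᵀ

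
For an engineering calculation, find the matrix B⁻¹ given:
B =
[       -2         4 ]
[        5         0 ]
det(B) = -20
B⁻¹ =
[        0       1/5 ]
[      1/4      1/10 ]

For a 2×2 matrix B = [[a, b], [c, d]] with det(B) ≠ 0, B⁻¹ = (1/det(B)) * [[d, -b], [-c, a]].
det(B) = (-2)*(0) - (4)*(5) = 0 - 20 = -20.
B⁻¹ = (1/-20) * [[0, -4], [-5, -2]].
Dividing each entry by -20 and reducing:
B⁻¹ =
[        0       1/5 ]
[      1/4      1/10 ]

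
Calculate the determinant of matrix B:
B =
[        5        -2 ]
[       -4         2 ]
det(B) = 2

For a 2×2 matrix [[a, b], [c, d]], det = a*d - b*c.
det(B) = (5)*(2) - (-2)*(-4) = 10 - 8 = 2.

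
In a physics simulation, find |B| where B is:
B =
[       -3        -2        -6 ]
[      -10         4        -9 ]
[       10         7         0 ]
det(B) = 651

Expand along row 0 (cofactor expansion): det(B) = a*(e*i - f*h) - b*(d*i - f*g) + c*(d*h - e*g), where the 3×3 is [[a, b, c], [d, e, f], [g, h, i]].
Minor M_00 = (4)*(0) - (-9)*(7) = 0 + 63 = 63.
Minor M_01 = (-10)*(0) - (-9)*(10) = 0 + 90 = 90.
Minor M_02 = (-10)*(7) - (4)*(10) = -70 - 40 = -110.
det(B) = (-3)*(63) - (-2)*(90) + (-6)*(-110) = -189 + 180 + 660 = 651.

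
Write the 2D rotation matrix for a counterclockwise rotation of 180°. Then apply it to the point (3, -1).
R = [[-1, 0], [0, -1]]; R·(3, -1) = (-3, 1)

Rotation matrix formula: R(θ) = [[cos θ, -sin θ], [sin θ, cos θ]]
For θ = 180°:
cos(180°) = -1
sin(180°) = 0
R = [[-1, 0], [0, -1]]
Apply to (3, -1): [-1·3 + (0)·-1, 0·3 + -1·-1] = (-3, 1)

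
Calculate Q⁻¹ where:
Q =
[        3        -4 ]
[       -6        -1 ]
det(Q) = -27
Q⁻¹ =
[     1/27     -4/27 ]
[     -2/9      -1/9 ]

For a 2×2 matrix Q = [[a, b], [c, d]] with det(Q) ≠ 0, Q⁻¹ = (1/det(Q)) * [[d, -b], [-c, a]].
det(Q) = (3)*(-1) - (-4)*(-6) = -3 - 24 = -27.
Q⁻¹ = (1/-27) * [[-1, 4], [6, 3]].
Dividing each entry by -27 and reducing:
Q⁻¹ =
[     1/27     -4/27 ]
[     -2/9      -1/9 ]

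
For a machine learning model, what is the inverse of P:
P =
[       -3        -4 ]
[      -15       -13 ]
det(P) = -21
P⁻¹ =
[    13/21     -4/21 ]
[     -5/7       1/7 ]

For a 2×2 matrix P = [[a, b], [c, d]] with det(P) ≠ 0, P⁻¹ = (1/det(P)) * [[d, -b], [-c, a]].
det(P) = (-3)*(-13) - (-4)*(-15) = 39 - 60 = -21.
P⁻¹ = (1/-21) * [[-13, 4], [15, -3]].
Dividing each entry by -21 and reducing:
P⁻¹ =
[    13/21     -4/21 ]
[     -5/7       1/7 ]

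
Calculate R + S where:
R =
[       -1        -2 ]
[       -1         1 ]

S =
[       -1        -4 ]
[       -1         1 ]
R + S =
[       -2        -6 ]
[       -2         2 ]

Matrix addition is elementwise: (R+S)[i][j] = R[i][j] + S[i][j].
  (R+S)[0][0] = (-1) + (-1) = -2
  (R+S)[0][1] = (-2) + (-4) = -6
  (R+S)[1][0] = (-1) + (-1) = -2
  (R+S)[1][1] = (1) + (1) = 2
R + S =
[       -2        -6 ]
[       -2         2 ]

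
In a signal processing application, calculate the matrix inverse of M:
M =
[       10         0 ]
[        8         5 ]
det(M) = 50
M⁻¹ =
[     1/10         0 ]
[    -4/25       1/5 ]

For a 2×2 matrix M = [[a, b], [c, d]] with det(M) ≠ 0, M⁻¹ = (1/det(M)) * [[d, -b], [-c, a]].
det(M) = (10)*(5) - (0)*(8) = 50 - 0 = 50.
M⁻¹ = (1/50) * [[5, 0], [-8, 10]].
Dividing each entry by 50 and reducing:
M⁻¹ =
[     1/10         0 ]
[    -4/25       1/5 ]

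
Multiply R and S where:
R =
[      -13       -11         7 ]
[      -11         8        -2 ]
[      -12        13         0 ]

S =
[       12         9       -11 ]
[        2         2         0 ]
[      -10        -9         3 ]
RS =
[     -248      -202       164 ]
[      -96       -65       115 ]
[     -118       -82       132 ]

Matrix multiplication: (RS)[i][j] = sum over k of R[i][k] * S[k][j].
  (RS)[0][0] = (-13)*(12) + (-11)*(2) + (7)*(-10) = -248
  (RS)[0][1] = (-13)*(9) + (-11)*(2) + (7)*(-9) = -202
  (RS)[0][2] = (-13)*(-11) + (-11)*(0) + (7)*(3) = 164
  (RS)[1][0] = (-11)*(12) + (8)*(2) + (-2)*(-10) = -96
  (RS)[1][1] = (-11)*(9) + (8)*(2) + (-2)*(-9) = -65
  (RS)[1][2] = (-11)*(-11) + (8)*(0) + (-2)*(3) = 115
  (RS)[2][0] = (-12)*(12) + (13)*(2) + (0)*(-10) = -118
  (RS)[2][1] = (-12)*(9) + (13)*(2) + (0)*(-9) = -82
  (RS)[2][2] = (-12)*(-11) + (13)*(0) + (0)*(3) = 132
RS =
[     -248      -202       164 ]
[      -96       -65       115 ]
[     -118       -82       132 ]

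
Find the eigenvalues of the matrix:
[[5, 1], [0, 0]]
λ = 0 and λ = 5

Characteristic equation: det(A - λI) = 0
λ² - (trace)λ + (det) = 0
λ² - (5)λ + (0) = 0
λ² - 5λ + 0 = 0
Solving: λ = 0, 5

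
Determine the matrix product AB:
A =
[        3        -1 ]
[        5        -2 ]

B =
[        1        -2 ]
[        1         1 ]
AB =
[        2        -7 ]
[        3       -12 ]

Matrix multiplication: (AB)[i][j] = sum over k of A[i][k] * B[k][j].
  (AB)[0][0] = (3)*(1) + (-1)*(1) = 2
  (AB)[0][1] = (3)*(-2) + (-1)*(1) = -7
  (AB)[1][0] = (5)*(1) + (-2)*(1) = 3
  (AB)[1][1] = (5)*(-2) + (-2)*(1) = -12
AB =
[        2        -7 ]
[        3       -12 ]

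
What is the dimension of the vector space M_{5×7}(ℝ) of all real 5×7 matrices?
Dimension = 35

A real 5×7 matrix is determined by its 5·7 = 35 independent entries.
A standard basis is {E_ij : 1 ≤ i ≤ 5, 1 ≤ j ≤ 7}, where E_ij has a 1 in position (i, j) and 0 elsewhere — there are 35 such matrices, and they are linearly independent and span M_{5×7}(ℝ).
Therefore dim(M_{5×7}(ℝ)) = 35.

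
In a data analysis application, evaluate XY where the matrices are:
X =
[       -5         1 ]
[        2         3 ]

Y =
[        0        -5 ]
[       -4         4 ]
XY =
[       -4        29 ]
[      -12         2 ]

Matrix multiplication: (XY)[i][j] = sum over k of X[i][k] * Y[k][j].
  (XY)[0][0] = (-5)*(0) + (1)*(-4) = -4
  (XY)[0][1] = (-5)*(-5) + (1)*(4) = 29
  (XY)[1][0] = (2)*(0) + (3)*(-4) = -12
  (XY)[1][1] = (2)*(-5) + (3)*(4) = 2
XY =
[       -4        29 ]
[      -12         2 ]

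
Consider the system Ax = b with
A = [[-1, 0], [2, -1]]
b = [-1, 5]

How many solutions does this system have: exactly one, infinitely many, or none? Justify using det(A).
Exactly one solution

Compute det(A) = (-1)*(-1) - (0)*(2) = 1.
Because det(A) ≠ 0, A is invertible and Ax = b has a unique solution for every b (here x = A⁻¹ b).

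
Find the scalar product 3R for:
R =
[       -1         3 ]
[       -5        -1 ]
3R =
[       -3         9 ]
[      -15        -3 ]

Scalar multiplication is elementwise: (3R)[i][j] = 3 * R[i][j].
  (3R)[0][0] = 3 * (-1) = -3
  (3R)[0][1] = 3 * (3) = 9
  (3R)[1][0] = 3 * (-5) = -15
  (3R)[1][1] = 3 * (-1) = -3
3R =
[       -3         9 ]
[      -15        -3 ]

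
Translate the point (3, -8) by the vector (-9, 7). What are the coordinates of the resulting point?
(-6, -1)

Translation by (-9, 7):
x' = 3 + -9 = -6
y' = -8 + 7 = -1
Homogeneous matrix: [[1, 0, -9], [0, 1, 7], [0, 0, 1]]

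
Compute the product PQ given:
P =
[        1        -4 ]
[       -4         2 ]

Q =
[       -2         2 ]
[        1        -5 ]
PQ =
[       -6        22 ]
[       10       -18 ]

Matrix multiplication: (PQ)[i][j] = sum over k of P[i][k] * Q[k][j].
  (PQ)[0][0] = (1)*(-2) + (-4)*(1) = -6
  (PQ)[0][1] = (1)*(2) + (-4)*(-5) = 22
  (PQ)[1][0] = (-4)*(-2) + (2)*(1) = 10
  (PQ)[1][1] = (-4)*(2) + (2)*(-5) = -18
PQ =
[       -6        22 ]
[       10       -18 ]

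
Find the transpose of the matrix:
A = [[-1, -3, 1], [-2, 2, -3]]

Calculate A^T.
[[-1, -2], [-3, 2], [1, -3]]

The transpose sends entry (i,j) to (j,i); rows become columns.
Row 0 of A: [-1, -3, 1] -> column 0 of A^T.
Row 1 of A: [-2, 2, -3] -> column 1 of A^T.
A^T = [[-1, -2], [-3, 2], [1, -3]]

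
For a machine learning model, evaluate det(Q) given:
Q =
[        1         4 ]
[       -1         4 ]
det(Q) = 8

For a 2×2 matrix [[a, b], [c, d]], det = a*d - b*c.
det(Q) = (1)*(4) - (4)*(-1) = 4 + 4 = 8.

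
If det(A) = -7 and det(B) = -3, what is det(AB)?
21

Use the multiplicative property of determinants: det(AB) = det(A)*det(B).
det(AB) = (-7)*(-3) = 21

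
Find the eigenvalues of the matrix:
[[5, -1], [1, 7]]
λ = 6 and λ = 6

Characteristic equation: det(A - λI) = 0
λ² - (trace)λ + (det) = 0
λ² - (12)λ + (36) = 0
λ² - 12λ + 36 = 0
Solving: λ = 6, 6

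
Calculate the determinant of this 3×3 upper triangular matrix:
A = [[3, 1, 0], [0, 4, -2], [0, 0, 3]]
36

The determinant of a triangular matrix is the product of its diagonal entries (the off-diagonal entries above the diagonal do not affect it).
det(A) = (3) * (4) * (3) = 36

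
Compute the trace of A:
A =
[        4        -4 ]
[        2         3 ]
tr(A) = 4 + 3 = 7

The trace of a square matrix is the sum of its diagonal entries.
Diagonal entries of A: A[0][0] = 4, A[1][1] = 3.
tr(A) = 4 + 3 = 7.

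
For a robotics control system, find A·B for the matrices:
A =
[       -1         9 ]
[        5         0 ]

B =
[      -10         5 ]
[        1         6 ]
AB =
[       19        49 ]
[      -50        25 ]

Matrix multiplication: (AB)[i][j] = sum over k of A[i][k] * B[k][j].
  (AB)[0][0] = (-1)*(-10) + (9)*(1) = 19
  (AB)[0][1] = (-1)*(5) + (9)*(6) = 49
  (AB)[1][0] = (5)*(-10) + (0)*(1) = -50
  (AB)[1][1] = (5)*(5) + (0)*(6) = 25
AB =
[       19        49 ]
[      -50        25 ]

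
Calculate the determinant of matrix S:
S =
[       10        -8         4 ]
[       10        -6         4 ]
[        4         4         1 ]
det(S) = -12

Expand along row 0 (cofactor expansion): det(S) = a*(e*i - f*h) - b*(d*i - f*g) + c*(d*h - e*g), where the 3×3 is [[a, b, c], [d, e, f], [g, h, i]].
Minor M_00 = (-6)*(1) - (4)*(4) = -6 - 16 = -22.
Minor M_01 = (10)*(1) - (4)*(4) = 10 - 16 = -6.
Minor M_02 = (10)*(4) - (-6)*(4) = 40 + 24 = 64.
det(S) = (10)*(-22) - (-8)*(-6) + (4)*(64) = -220 - 48 + 256 = -12.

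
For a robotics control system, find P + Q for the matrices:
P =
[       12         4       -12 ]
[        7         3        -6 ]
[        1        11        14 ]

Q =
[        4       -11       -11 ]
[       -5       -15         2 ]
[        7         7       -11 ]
P + Q =
[       16        -7       -23 ]
[        2       -12        -4 ]
[        8        18         3 ]

Matrix addition is elementwise: (P+Q)[i][j] = P[i][j] + Q[i][j].
  (P+Q)[0][0] = (12) + (4) = 16
  (P+Q)[0][1] = (4) + (-11) = -7
  (P+Q)[0][2] = (-12) + (-11) = -23
  (P+Q)[1][0] = (7) + (-5) = 2
  (P+Q)[1][1] = (3) + (-15) = -12
  (P+Q)[1][2] = (-6) + (2) = -4
  (P+Q)[2][0] = (1) + (7) = 8
  (P+Q)[2][1] = (11) + (7) = 18
  (P+Q)[2][2] = (14) + (-11) = 3
P + Q =
[       16        -7       -23 ]
[        2       -12        -4 ]
[        8        18         3 ]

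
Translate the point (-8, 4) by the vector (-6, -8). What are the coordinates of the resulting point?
(-14, -4)

Translation by (-6, -8):
x' = -8 + -6 = -14
y' = 4 + -8 = -4
Homogeneous matrix: [[1, 0, -6], [0, 1, -8], [0, 0, 1]]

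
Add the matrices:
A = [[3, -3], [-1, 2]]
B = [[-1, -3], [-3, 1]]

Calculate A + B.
[[2, -6], [-4, 3]]

Add corresponding elements:
(3)+(-1)=2
(-3)+(-3)=-6
(-1)+(-3)=-4
(2)+(1)=3
A + B = [[2, -6], [-4, 3]]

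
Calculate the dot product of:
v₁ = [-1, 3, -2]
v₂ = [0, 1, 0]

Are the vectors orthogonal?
3, No

The dot product is the sum of products of corresponding components.
v₁·v₂ = (-1)*(0) + (3)*(1) + (-2)*(0) = 0 + 3 + 0 = 3.
Two vectors are orthogonal iff their dot product is 0; here the dot product is 3, so the vectors are not orthogonal.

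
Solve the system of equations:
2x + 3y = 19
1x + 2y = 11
x = 5, y = 3

Use elimination (row reduction):
Equation 1: 2x + 3y = 19.
Equation 2: 1x + 2y = 11.
Multiply Eq1 by 1 and Eq2 by 2: 2x + 3y = 19;  2x + 4y = 22.
Subtract: (1)y = 3, so y = 3.
Back-substitute into Eq1: 2x + 3*(3) = 19, so x = 5.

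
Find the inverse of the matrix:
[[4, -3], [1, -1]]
[[1, -3], [1, -4]]

For [[a,b],[c,d]], inverse = (1/det)·[[d,-b],[-c,a]]
det = 4·-1 - -3·1 = -1
Inverse = (1/-1)·[[-1, 3], [-1, 4]]
        = [[1, -3], [1, -4]]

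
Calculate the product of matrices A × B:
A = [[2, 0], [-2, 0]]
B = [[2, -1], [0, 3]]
[[4, -2], [-4, 2]]

Matrix multiplication:
C[0][0] = 2×2 + 0×0 = 4
C[0][1] = 2×-1 + 0×3 = -2
C[1][0] = -2×2 + 0×0 = -4
C[1][1] = -2×-1 + 0×3 = 2
Result: [[4, -2], [-4, 2]]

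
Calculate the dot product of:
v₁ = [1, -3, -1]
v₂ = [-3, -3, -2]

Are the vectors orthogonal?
8, No

The dot product is the sum of products of corresponding components.
v₁·v₂ = (1)*(-3) + (-3)*(-3) + (-1)*(-2) = -3 + 9 + 2 = 8.
Two vectors are orthogonal iff their dot product is 0; here the dot product is 8, so the vectors are not orthogonal.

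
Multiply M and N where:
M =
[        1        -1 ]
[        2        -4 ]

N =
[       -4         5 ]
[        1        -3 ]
MN =
[       -5         8 ]
[      -12        22 ]

Matrix multiplication: (MN)[i][j] = sum over k of M[i][k] * N[k][j].
  (MN)[0][0] = (1)*(-4) + (-1)*(1) = -5
  (MN)[0][1] = (1)*(5) + (-1)*(-3) = 8
  (MN)[1][0] = (2)*(-4) + (-4)*(1) = -12
  (MN)[1][1] = (2)*(5) + (-4)*(-3) = 22
MN =
[       -5         8 ]
[      -12        22 ]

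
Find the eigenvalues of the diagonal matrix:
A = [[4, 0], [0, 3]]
λ₁ = 4, λ₂ = 3

The characteristic polynomial of A is det(A - λI) = (4 - λ)(3 - λ) = 0.
The roots are λ = 4 and λ = 3, so the eigenvalues are the diagonal entries.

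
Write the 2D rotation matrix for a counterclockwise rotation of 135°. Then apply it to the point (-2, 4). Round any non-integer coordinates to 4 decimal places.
R = [[-√2/2, -√2/2], [√2/2, -√2/2]]; R·(-2, 4) = (-1.4142, -4.2426)

Rotation matrix formula: R(θ) = [[cos θ, -sin θ], [sin θ, cos θ]]
For θ = 135°:
cos(135°) = -√2/2
sin(135°) = √2/2
R = [[-√2/2, -√2/2], [√2/2, -√2/2]]
Apply to (-2, 4): [-√2/2·-2 + (-√2/2)·4, √2/2·-2 + -√2/2·4] = (-1.4142, -4.2426)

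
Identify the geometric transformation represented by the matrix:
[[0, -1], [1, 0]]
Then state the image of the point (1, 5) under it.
rotation by 90° counterclockwise; image of (1, 5) is (-5, 1)

This matches the form [[cos θ, -sin θ], [sin θ, cos θ]] of a rotation matrix; reading off cos θ and sin θ gives the angle.
The matrix [[0, -1], [1, 0]] represents: rotation by 90° counterclockwise.
Applying it to (1, 5): [0·1 + -1·5, 1·1 + 0·5] = (-5, 1).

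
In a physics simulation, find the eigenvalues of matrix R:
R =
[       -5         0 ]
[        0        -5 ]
λ = -5, -5

Solve det(R - λI) = 0. For a 2×2 matrix the characteristic equation is λ² - (trace)λ + det = 0.
trace(R) = a + d = -5 - 5 = -10.
det(R) = a*d - b*c = (-5)*(-5) - (0)*(0) = 25 - 0 = 25.
Characteristic equation: λ² - (-10)λ + (25) = 0.
Discriminant = (-10)² - 4*(25) = 100 - 100 = 0.
λ = (-10 ± √0) / 2 = (-10 ± 0) / 2 = -5, -5.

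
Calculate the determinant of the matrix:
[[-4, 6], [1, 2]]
-14

For a 2×2 matrix [[a, b], [c, d]], det = ad - bc
det = (-4)(2) - (6)(1) = -8 - 6 = -14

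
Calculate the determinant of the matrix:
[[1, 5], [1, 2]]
-3

For a 2×2 matrix [[a, b], [c, d]], det = ad - bc
det = (1)(2) - (5)(1) = 2 - 5 = -3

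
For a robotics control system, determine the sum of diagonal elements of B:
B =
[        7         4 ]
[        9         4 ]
tr(B) = 7 + 4 = 11

The trace of a square matrix is the sum of its diagonal entries.
Diagonal entries of B: B[0][0] = 7, B[1][1] = 4.
tr(B) = 7 + 4 = 11.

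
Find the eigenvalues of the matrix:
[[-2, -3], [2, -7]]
λ = -5 and λ = -4

Characteristic equation: det(A - λI) = 0
λ² - (trace)λ + (det) = 0
λ² - (-9)λ + (20) = 0
λ² + 9λ + 20 = 0
Solving: λ = -5, -4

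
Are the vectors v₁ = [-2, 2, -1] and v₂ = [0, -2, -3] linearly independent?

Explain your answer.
Yes, linearly independent

Two vectors are linearly dependent iff one is a scalar multiple of the other.
No single scalar k satisfies v₂ = k·v₁ (the ratios of corresponding entries disagree), so v₁ and v₂ are linearly independent.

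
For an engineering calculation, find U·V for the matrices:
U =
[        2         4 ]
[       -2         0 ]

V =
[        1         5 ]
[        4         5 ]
UV =
[       18        30 ]
[       -2       -10 ]

Matrix multiplication: (UV)[i][j] = sum over k of U[i][k] * V[k][j].
  (UV)[0][0] = (2)*(1) + (4)*(4) = 18
  (UV)[0][1] = (2)*(5) + (4)*(5) = 30
  (UV)[1][0] = (-2)*(1) + (0)*(4) = -2
  (UV)[1][1] = (-2)*(5) + (0)*(5) = -10
UV =
[       18        30 ]
[       -2       -10 ]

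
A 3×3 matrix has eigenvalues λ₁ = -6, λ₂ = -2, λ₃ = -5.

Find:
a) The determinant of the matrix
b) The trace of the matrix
det = -60, trace = -13

Two standard eigenvalue identities:
- det(A) equals the product of the eigenvalues (counted with multiplicity).
- trace(A) equals the sum of the eigenvalues.
det(A) = (-6)*(-2)*(-5) = -60.
trace(A) = -6 - 2 - 5 = -13.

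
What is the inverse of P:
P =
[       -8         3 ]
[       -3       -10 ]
det(P) = 89
P⁻¹ =
[   -10/89     -3/89 ]
[     3/89     -8/89 ]

For a 2×2 matrix P = [[a, b], [c, d]] with det(P) ≠ 0, P⁻¹ = (1/det(P)) * [[d, -b], [-c, a]].
det(P) = (-8)*(-10) - (3)*(-3) = 80 + 9 = 89.
P⁻¹ = (1/89) * [[-10, -3], [3, -8]].
Dividing each entry by 89 and reducing:
P⁻¹ =
[   -10/89     -3/89 ]
[     3/89     -8/89 ]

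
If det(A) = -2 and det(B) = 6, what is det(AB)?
-12

Use the multiplicative property of determinants: det(AB) = det(A)*det(B).
det(AB) = (-2)*(6) = -12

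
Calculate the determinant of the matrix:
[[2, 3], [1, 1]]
-1

For a 2×2 matrix [[a, b], [c, d]], det = ad - bc
det = (2)(1) - (3)(1) = 2 - 3 = -1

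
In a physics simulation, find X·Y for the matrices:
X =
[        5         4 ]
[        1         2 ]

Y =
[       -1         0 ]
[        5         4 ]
XY =
[       15        16 ]
[        9         8 ]

Matrix multiplication: (XY)[i][j] = sum over k of X[i][k] * Y[k][j].
  (XY)[0][0] = (5)*(-1) + (4)*(5) = 15
  (XY)[0][1] = (5)*(0) + (4)*(4) = 16
  (XY)[1][0] = (1)*(-1) + (2)*(5) = 9
  (XY)[1][1] = (1)*(0) + (2)*(4) = 8
XY =
[       15        16 ]
[        9         8 ]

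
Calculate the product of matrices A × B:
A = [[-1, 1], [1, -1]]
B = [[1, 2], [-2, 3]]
[[-3, 1], [3, -1]]

Matrix multiplication:
C[0][0] = -1×1 + 1×-2 = -3
C[0][1] = -1×2 + 1×3 = 1
C[1][0] = 1×1 + -1×-2 = 3
C[1][1] = 1×2 + -1×3 = -1
Result: [[-3, 1], [3, -1]]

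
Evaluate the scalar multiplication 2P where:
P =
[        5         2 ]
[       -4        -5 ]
2P =
[       10         4 ]
[       -8       -10 ]

Scalar multiplication is elementwise: (2P)[i][j] = 2 * P[i][j].
  (2P)[0][0] = 2 * (5) = 10
  (2P)[0][1] = 2 * (2) = 4
  (2P)[1][0] = 2 * (-4) = -8
  (2P)[1][1] = 2 * (-5) = -10
2P =
[       10         4 ]
[       -8       -10 ]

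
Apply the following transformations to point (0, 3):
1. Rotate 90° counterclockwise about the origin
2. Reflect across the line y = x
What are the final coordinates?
(0, -3)

Step 1: Rotate 90° → (-3, 0)
Step 2: Reflect across the line y = x → (0, -3)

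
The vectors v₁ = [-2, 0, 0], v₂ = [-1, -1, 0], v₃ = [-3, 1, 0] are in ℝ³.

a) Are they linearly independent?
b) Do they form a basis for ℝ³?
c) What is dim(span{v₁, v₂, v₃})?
Not independent, not a basis, dim(span) = 2

Check whether v₃ can be written as a linear combination of v₁ and v₂.
v₃ = (2)·v₁ + (-1)·v₂ = [-3, 1, 0], so the three vectors are linearly dependent.
Thus they do not form a basis for ℝ³, and dim(span{v₁, v₂, v₃}) = 2 (spanned by v₁ and v₂).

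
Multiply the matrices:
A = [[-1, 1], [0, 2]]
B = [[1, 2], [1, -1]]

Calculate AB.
[[0, -3], [2, -2]]

Each entry (i,j) of AB = sum over k of A[i][k]*B[k][j].
(AB)[0][0] = (-1)*(1) + (1)*(1) = 0
(AB)[0][1] = (-1)*(2) + (1)*(-1) = -3
(AB)[1][0] = (0)*(1) + (2)*(1) = 2
(AB)[1][1] = (0)*(2) + (2)*(-1) = -2
AB = [[0, -3], [2, -2]]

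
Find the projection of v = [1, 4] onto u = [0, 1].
[0, 4]

The projection of v onto u is proj_u(v) = ((v·u) / (u·u)) · u.
v·u = (1)*(0) + (4)*(1) = 4.
u·u = (0)*(0) + (1)*(1) = 1.
coefficient = 4 / 1 = 4.
proj_u(v) = 4 · [0, 1] = [0, 4].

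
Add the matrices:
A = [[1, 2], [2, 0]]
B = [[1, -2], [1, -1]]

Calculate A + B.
[[2, 0], [3, -1]]

Add corresponding elements:
(1)+(1)=2
(2)+(-2)=0
(2)+(1)=3
(0)+(-1)=-1
A + B = [[2, 0], [3, -1]]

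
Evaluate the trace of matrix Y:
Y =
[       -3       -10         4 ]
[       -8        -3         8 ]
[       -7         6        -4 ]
tr(Y) = -3 - 3 - 4 = -10

The trace of a square matrix is the sum of its diagonal entries.
Diagonal entries of Y: Y[0][0] = -3, Y[1][1] = -3, Y[2][2] = -4.
tr(Y) = -3 - 3 - 4 = -10.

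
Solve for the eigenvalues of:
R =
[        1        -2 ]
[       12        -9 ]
λ = -5, -3

Solve det(R - λI) = 0. For a 2×2 matrix the characteristic equation is λ² - (trace)λ + det = 0.
trace(R) = a + d = 1 - 9 = -8.
det(R) = a*d - b*c = (1)*(-9) - (-2)*(12) = -9 + 24 = 15.
Characteristic equation: λ² - (-8)λ + (15) = 0.
Discriminant = (-8)² - 4*(15) = 64 - 60 = 4.
λ = (-8 ± √4) / 2 = (-8 ± 2) / 2 = -5, -3.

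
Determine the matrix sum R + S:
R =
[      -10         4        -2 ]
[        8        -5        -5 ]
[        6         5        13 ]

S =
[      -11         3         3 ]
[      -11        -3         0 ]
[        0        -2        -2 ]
R + S =
[      -21         7         1 ]
[       -3        -8        -5 ]
[        6         3        11 ]

Matrix addition is elementwise: (R+S)[i][j] = R[i][j] + S[i][j].
  (R+S)[0][0] = (-10) + (-11) = -21
  (R+S)[0][1] = (4) + (3) = 7
  (R+S)[0][2] = (-2) + (3) = 1
  (R+S)[1][0] = (8) + (-11) = -3
  (R+S)[1][1] = (-5) + (-3) = -8
  (R+S)[1][2] = (-5) + (0) = -5
  (R+S)[2][0] = (6) + (0) = 6
  (R+S)[2][1] = (5) + (-2) = 3
  (R+S)[2][2] = (13) + (-2) = 11
R + S =
[      -21         7         1 ]
[       -3        -8        -5 ]
[        6         3        11 ]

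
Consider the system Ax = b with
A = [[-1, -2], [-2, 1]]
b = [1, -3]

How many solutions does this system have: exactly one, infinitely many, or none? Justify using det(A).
Exactly one solution

Compute det(A) = (-1)*(1) - (-2)*(-2) = -5.
Because det(A) ≠ 0, A is invertible and Ax = b has a unique solution for every b (here x = A⁻¹ b).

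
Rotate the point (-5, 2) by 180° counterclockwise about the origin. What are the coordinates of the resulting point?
(5, -2)

Rotation matrix R(θ) = [[cos θ, -sin θ], [sin θ, cos θ]]; for θ = 180°:
R = [[-1, 0], [0, -1]]
Result: R × [-5, 2]ᵀ = [-1·-5 + (0)·2, 0·-5 + (-1)·2]ᵀ = (5, -2)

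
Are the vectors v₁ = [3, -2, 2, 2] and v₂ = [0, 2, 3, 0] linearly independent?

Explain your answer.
Yes, linearly independent

Two vectors are linearly dependent iff one is a scalar multiple of the other.
No single scalar k satisfies v₂ = k·v₁ (the ratios of corresponding entries disagree), so v₁ and v₂ are linearly independent.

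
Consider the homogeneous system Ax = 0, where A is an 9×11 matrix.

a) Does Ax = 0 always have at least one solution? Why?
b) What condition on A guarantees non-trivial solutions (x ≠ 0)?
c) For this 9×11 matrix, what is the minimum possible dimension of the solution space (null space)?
a) Yes, x = 0 is always a solution. b) When A has linearly dependent columns (rank < n). c) Minimum nullity = 2.

a) x = 0 satisfies A·0 = 0, so the zero vector is always a solution.
b) Non-trivial solutions exist iff the columns of A are linearly dependent, equivalently rank(A) < n (the number of columns).
c) By rank-nullity, rank(A) + nullity(A) = n = 11. Since A has only 9 rows, rank(A) ≤ 9, so nullity(A) ≥ 11 - 9 = 2.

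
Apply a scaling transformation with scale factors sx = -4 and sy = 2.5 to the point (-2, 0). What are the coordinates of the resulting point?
(8, 0.0)

Scaling matrix:
[[-4, 0], [0, 2.50]]
Result: (-2 × -4, 0 × 2.5) = (8, 0.0)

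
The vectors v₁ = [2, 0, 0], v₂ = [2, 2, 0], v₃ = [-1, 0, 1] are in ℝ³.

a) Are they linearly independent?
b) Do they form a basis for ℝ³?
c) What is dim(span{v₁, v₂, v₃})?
Yes independent, yes basis, dim = 3

Stack v₁, v₂, v₃ as rows of a 3×3 matrix.
[[2, 0, 0]; [2, 2, 0]; [-1, 0, 1]] is already lower triangular with nonzero diagonal entries (2, 2, 1), so its determinant is the product of the diagonal entries, det = (2)·(2)·(1) = 4 ≠ 0, and the rows are linearly independent.
Three linearly independent vectors in ℝ³ form a basis for ℝ³, so dim(span{v₁,v₂,v₃}) = 3.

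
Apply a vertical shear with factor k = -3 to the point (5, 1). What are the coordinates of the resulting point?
(5, -14)

Shear matrix for vertical shear with factor k = -3:
[[1, 0], [-3, 1]]
Result: (5, 1) → (5, -14)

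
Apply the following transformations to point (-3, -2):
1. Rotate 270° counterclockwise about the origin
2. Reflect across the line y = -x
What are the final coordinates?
(-3, 2)

Step 1: Rotate 270° → (-2, 3)
Step 2: Reflect across the line y = -x → (-3, 2)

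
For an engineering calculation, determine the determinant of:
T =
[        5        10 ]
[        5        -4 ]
det(T) = -70

For a 2×2 matrix [[a, b], [c, d]], det = a*d - b*c.
det(T) = (5)*(-4) - (10)*(5) = -20 - 50 = -70.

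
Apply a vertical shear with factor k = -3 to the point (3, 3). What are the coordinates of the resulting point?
(3, -6)

Shear matrix for vertical shear with factor k = -3:
[[1, 0], [-3, 1]]
Result: (3, 3) → (3, -6)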